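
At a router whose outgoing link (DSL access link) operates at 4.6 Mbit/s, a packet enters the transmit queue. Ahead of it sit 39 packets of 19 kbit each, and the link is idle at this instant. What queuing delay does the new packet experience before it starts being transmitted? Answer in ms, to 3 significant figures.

161 ms

Each queued packet: L/R = 19000/4600000 = 4.13043 ms.
39 queued → 161.087 ms.
Queuing delay = 161 ms.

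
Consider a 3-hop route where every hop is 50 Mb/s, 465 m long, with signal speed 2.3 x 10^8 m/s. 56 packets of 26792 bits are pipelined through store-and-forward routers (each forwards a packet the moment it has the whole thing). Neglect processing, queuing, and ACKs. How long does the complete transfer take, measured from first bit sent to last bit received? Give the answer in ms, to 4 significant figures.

31.08 ms

Per-hop transmission t_tx = L/R = 26792/50000000 = 0.53584 ms.
Per-hop propagation t_prop = 465/2.3e+08 = 0.00202174 ms.
Pipeline fill: first packet needs 3·t_tx to clear all hops; remaining 55 packets each add one t_tx.
Total = (3+56-1)·t_tx + 3·t_prop = 58·0.53584 + 3·0.00202174 = 31.08 ms.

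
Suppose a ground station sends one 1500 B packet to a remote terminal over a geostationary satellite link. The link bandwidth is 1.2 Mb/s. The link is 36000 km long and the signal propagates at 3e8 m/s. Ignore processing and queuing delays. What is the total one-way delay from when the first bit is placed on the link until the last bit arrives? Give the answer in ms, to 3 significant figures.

L = 1500 × 8 = 12000 bits.
Transmission delay = L/R = 12000 / 1200000 = 10 ms.
Propagation delay = d/s = 36000000 m / 300000000 m/s = 120 ms.
Total = 130 ms.

130 ms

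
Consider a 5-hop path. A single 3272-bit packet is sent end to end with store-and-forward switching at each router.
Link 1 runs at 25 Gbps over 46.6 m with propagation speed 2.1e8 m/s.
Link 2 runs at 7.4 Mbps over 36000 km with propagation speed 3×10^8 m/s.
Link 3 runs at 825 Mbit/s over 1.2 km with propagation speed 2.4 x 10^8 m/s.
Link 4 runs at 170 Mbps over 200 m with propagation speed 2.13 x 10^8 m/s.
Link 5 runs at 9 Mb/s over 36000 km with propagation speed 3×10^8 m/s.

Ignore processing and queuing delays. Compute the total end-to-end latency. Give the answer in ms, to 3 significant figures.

Transmission delays (L/R per hop): 0.00013088, 0.442162, 0.00396606, 0.0192471, 0.363556 ms; sum = 0.829062 ms.
Propagation delays (d/s per hop): 0.000221905, 120, 0.005, 0.000938967, 120 ms; sum = 240.006 ms.
End-to-end = 241 ms.

241 ms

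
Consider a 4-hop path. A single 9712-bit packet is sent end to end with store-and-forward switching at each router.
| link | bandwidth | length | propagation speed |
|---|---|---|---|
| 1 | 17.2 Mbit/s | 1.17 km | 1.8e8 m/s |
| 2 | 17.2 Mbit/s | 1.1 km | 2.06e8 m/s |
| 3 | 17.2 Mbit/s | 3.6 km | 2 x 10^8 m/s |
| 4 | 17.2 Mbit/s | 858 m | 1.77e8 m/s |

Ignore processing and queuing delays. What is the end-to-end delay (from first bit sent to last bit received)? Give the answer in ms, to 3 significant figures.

Transmission delay per hop = L/R = 9712/17200000 = 0.564651 ms; 4 hops → 2.2586 ms.
Propagation delays (d/s per hop): 0.0065, 0.00533981, 0.018, 0.00484746 ms; sum = 0.0346873 ms.
End-to-end = 2.29 ms.

2.29 ms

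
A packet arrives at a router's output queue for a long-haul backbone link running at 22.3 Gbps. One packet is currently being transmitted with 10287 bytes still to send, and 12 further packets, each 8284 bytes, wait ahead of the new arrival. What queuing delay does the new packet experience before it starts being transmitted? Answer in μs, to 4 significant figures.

Each queued packet: L/R = 66272/22300000000 = 2.97184 μs.
12 queued → 35.6621 μs.
Plus remaining 82296 bits of current packet: 3.6904 μs.
Queuing delay = 39.35 μs.

39.35 μs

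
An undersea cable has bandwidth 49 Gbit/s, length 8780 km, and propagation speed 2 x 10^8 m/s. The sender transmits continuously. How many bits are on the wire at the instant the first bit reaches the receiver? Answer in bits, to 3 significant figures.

Propagation delay = 8780000 / 200000000 = 0.0439 s.
BDP = R × t_prop = 49000000000 × 0.0439 = 2151100000 bits.

2150000000 bits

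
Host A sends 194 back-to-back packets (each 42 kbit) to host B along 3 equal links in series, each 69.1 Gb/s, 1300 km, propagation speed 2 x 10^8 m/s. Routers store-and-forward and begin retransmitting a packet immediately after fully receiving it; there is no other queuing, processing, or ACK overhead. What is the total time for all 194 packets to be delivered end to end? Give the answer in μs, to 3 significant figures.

Per-hop transmission t_tx = L/R = 42000/69100000000 = 0.607815 μs.
Per-hop propagation t_prop = 1300000/200000000 = 6500 μs.
Pipeline fill: first packet needs 3·t_tx to clear all hops; remaining 193 packets each add one t_tx.
Total = (3+194-1)·t_tx + 3·t_prop = 196·0.607815 + 3·6500 = 19600 μs.

19600 μs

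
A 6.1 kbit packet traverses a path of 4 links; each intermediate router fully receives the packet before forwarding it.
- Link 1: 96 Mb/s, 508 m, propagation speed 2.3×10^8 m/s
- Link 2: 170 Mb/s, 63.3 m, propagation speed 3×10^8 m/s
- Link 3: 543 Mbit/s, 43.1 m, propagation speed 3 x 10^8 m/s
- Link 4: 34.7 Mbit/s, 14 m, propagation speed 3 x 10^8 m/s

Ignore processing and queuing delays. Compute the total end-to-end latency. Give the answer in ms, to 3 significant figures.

L = 6100 bits.
Transmission delays (L/R per hop): 0.0635417, 0.0358824, 0.0112339, 0.175793 ms; sum = 0.28645 ms.
Propagation delays (d/s per hop): 0.0022087, 0.000211, 0.000143667, 4.66667e-05 ms; sum = 0.00261003 ms.
End-to-end = 0.289 ms.

0.289 ms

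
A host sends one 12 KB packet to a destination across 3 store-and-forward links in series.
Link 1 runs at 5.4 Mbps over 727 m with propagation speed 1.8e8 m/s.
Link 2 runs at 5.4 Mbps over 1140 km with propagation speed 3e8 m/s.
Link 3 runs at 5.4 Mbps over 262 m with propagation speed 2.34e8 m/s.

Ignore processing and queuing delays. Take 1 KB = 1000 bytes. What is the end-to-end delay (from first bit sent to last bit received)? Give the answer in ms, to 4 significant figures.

L = 96000 bits.
Transmission delay per hop = L/R = 96000/5400000 = 17.7778 ms; 3 hops → 53.3333 ms.
Propagation delays (d/s per hop): 0.00403889, 3.8, 0.00111966 ms; sum = 3.80516 ms.
End-to-end = 57.14 ms.

57.14 ms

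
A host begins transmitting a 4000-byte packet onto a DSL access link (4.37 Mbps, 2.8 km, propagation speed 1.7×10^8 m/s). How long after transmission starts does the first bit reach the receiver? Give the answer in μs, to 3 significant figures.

First bit experiences only propagation delay: d/s = 2800/170000000 = 16.5 μs.

16.5 μs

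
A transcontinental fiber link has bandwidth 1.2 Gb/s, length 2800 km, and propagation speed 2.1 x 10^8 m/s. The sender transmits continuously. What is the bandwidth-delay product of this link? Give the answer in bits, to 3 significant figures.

Propagation delay = 2800000 / 210000000 = 0.0133333 s.
BDP = R × t_prop = 1200000000 × 0.0133333 = 16000000 bits.

16000000 bits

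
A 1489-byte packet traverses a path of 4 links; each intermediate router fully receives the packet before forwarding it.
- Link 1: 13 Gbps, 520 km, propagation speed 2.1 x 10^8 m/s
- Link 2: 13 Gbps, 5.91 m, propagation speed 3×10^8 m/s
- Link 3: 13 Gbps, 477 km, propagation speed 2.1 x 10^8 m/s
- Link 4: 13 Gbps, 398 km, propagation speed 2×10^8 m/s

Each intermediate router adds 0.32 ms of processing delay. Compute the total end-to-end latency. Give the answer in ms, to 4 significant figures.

7.701 ms

L = 1489 × 8 = 11912 bits.
Transmission delay per hop = L/R = 11912/13000000000 = 0.000916308 ms; 4 hops → 0.00366523 ms.
Propagation delays (d/s per hop): 2.47619, 1.97e-05, 2.27143, 1.99 ms; sum = 6.73764 ms.
Processing at 3 router(s): 3 × 0.32 ms = 0.96 ms.
End-to-end = 7.701 ms.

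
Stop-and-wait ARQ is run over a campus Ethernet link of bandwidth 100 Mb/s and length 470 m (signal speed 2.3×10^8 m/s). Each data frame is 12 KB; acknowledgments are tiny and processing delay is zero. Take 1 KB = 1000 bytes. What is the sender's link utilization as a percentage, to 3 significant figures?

99.6 %

t_tx = L/R = 96000/100000000 = 0.00096 s.
t_prop = 470/2.3e+08 = 2.04348e-06 s; RTT = 4.08696e-06 s.
Cycle = t_tx + RTT = 0.000964087 s.
Utilization = t_tx / cycle = 0.00096/0.000964087 = 99.6 %.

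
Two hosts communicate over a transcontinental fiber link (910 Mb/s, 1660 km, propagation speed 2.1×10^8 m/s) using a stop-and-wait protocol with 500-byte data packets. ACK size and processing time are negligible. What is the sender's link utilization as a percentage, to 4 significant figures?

t_tx = L/R = 4000/910000000 = 4.3956e-06 s.
t_prop = 1660000/210000000 = 0.00790476 s; RTT = 0.0158095 s.
Cycle = t_tx + RTT = 0.0158139 s.
Utilization = t_tx / cycle = 4.3956e-06/0.0158139 = 0.02780 %.

0.02780 %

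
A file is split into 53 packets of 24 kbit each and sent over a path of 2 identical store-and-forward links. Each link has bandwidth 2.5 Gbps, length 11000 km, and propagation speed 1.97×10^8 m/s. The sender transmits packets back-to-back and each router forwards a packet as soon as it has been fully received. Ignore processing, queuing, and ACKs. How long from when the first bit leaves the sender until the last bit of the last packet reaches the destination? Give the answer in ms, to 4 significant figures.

112.2 ms

Per-hop transmission t_tx = L/R = 24000/2500000000 = 0.0096 ms.
Per-hop propagation t_prop = 11000000/197000000 = 55.8376 ms.
Pipeline fill: first packet needs 2·t_tx to clear all hops; remaining 52 packets each add one t_tx.
Total = (2+53-1)·t_tx + 2·t_prop = 54·0.0096 + 2·55.8376 = 112.2 ms.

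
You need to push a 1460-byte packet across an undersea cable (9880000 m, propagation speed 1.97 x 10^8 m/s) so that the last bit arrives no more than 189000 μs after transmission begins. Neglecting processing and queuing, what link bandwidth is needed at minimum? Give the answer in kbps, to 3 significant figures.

L = 11680 bits.
Propagation delay = 9880000 / 197000000 = 50152.3 μs.
Transmission budget = 189000 − 50152.3 = 138848 μs.
R ≥ L / t_tx = 11680 bits / 0.138848 s = 84.1 kbps.

84.1 kbps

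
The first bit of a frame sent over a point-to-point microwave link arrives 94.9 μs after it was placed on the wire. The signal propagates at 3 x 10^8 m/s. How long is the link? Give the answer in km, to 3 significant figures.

d = s × t_prop = 300000000 × 9.49e-05 = 28.5 km.

28.5 km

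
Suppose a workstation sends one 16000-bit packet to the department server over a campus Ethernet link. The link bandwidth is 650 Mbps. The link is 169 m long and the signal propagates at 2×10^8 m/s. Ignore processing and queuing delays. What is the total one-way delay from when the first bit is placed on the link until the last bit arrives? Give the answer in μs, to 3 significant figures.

Transmission delay = L/R = 16000 / 650000000 = 24.6154 μs.
Propagation delay = d/s = 169 m / 200000000 m/s = 0.845 μs.
Total = 25.5 μs.

25.5 μs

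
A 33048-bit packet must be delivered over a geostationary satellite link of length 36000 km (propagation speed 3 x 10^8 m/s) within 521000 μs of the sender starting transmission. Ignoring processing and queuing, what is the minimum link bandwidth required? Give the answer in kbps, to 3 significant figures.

Propagation delay = 36000000 / 300000000 = 120000 μs.
Transmission budget = 521000 − 120000 = 401000 μs.
R ≥ L / t_tx = 33048 bits / 0.401 s = 82.4 kbps.

82.4 kbps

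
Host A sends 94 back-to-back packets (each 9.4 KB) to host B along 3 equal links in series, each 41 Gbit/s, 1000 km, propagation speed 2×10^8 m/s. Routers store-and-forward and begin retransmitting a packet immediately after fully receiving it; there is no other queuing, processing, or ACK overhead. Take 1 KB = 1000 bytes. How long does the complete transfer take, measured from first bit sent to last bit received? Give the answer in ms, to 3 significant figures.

15.2 ms

Per-hop transmission t_tx = L/R = 75200/41000000000 = 0.00183415 ms.
Per-hop propagation t_prop = 1000000/200000000 = 5 ms.
Pipeline fill: first packet needs 3·t_tx to clear all hops; remaining 93 packets each add one t_tx.
Total = (3+94-1)·t_tx + 3·t_prop = 96·0.00183415 + 3·5 = 15.2 ms.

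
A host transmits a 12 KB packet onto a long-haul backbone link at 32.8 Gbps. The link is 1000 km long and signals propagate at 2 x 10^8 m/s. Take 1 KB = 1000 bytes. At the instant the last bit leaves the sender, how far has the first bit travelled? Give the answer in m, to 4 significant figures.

585.4 m

t_tx = L/R = 96000/3.28e+10 = 2.92683e-06 s.
Distance = s × t_tx = 200000000 × 2.92683e-06 = 585.4 m.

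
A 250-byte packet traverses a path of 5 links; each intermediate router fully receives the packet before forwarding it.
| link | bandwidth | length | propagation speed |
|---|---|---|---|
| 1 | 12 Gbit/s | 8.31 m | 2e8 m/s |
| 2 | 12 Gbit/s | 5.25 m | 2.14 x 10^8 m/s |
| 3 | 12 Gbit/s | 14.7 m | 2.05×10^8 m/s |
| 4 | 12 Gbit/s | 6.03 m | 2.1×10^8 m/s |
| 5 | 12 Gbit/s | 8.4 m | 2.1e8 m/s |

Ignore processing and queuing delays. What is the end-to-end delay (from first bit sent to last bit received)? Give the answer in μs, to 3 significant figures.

L = 250 × 8 = 2000 bits.
Transmission delay per hop = L/R = 2000/12000000000 = 0.166667 μs; 5 hops → 0.833333 μs.
Propagation delays (d/s per hop): 0.04155, 0.0245327, 0.0717073, 0.0287143, 0.04 μs; sum = 0.206504 μs.
End-to-end = 1.04 μs.

1.04 μs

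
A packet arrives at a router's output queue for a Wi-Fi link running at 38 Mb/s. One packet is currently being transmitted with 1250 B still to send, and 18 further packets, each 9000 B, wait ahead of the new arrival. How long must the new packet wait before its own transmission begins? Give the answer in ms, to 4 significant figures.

Each queued packet: L/R = 72000/38000000 = 1.89474 ms.
18 queued → 34.1053 ms.
Plus remaining 10000 bits of current packet: 0.263158 ms.
Queuing delay = 34.37 ms.

34.37 ms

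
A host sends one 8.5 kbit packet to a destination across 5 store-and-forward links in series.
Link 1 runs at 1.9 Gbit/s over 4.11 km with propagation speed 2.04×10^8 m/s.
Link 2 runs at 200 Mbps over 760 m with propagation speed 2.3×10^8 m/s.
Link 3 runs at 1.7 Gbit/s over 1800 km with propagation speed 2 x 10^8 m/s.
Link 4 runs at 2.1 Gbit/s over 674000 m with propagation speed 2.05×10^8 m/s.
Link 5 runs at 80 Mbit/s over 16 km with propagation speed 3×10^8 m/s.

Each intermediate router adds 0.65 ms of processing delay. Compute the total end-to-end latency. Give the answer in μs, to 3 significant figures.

L = 8500 bits.
Transmission delays (L/R per hop): 4.47368, 42.5, 5, 4.04762, 106.25 μs; sum = 162.271 μs.
Propagation delays (d/s per hop): 20.1471, 3.30435, 9000, 3287.8, 53.3333 μs; sum = 12364.6 μs.
Processing at 4 router(s): 4 × 0.65 ms = 2600 μs.
End-to-end = 15100 μs.

15100 μs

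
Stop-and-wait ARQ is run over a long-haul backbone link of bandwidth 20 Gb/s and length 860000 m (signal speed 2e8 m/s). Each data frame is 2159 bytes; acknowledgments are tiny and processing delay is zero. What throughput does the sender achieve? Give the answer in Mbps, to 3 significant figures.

t_tx = L/R = 17272/20000000000 = 8.636e-07 s.
t_prop = 860000/200000000 = 0.0043 s; RTT = 0.0086 s.
Cycle = t_tx + RTT = 0.00860086 s.
Throughput = L / cycle = 17272 / 0.00860086 = 2.01 Mbps.

2.01 Mbps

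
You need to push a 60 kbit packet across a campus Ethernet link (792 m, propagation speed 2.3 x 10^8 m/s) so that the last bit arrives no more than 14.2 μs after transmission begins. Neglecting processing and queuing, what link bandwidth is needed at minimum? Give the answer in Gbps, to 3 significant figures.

Propagation delay = 792 / 2.3e+08 = 3.44348 μs.
Transmission budget = 14.2 − 3.44348 = 10.7565 μs.
R ≥ L / t_tx = 60000 bits / 1.07565e-05 s = 5.58 Gbps.

5.58 Gbps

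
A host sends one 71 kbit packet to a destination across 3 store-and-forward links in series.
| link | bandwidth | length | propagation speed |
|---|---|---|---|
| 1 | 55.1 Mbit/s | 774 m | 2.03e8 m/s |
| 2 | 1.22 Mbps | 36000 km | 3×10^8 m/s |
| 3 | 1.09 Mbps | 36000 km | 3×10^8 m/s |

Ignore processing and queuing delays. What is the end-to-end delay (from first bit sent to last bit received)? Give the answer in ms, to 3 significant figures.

365 ms

L = 71000 bits.
Transmission delays (L/R per hop): 1.28857, 58.1967, 65.1376 ms; sum = 124.623 ms.
Propagation delays (d/s per hop): 0.00381281, 120, 120 ms; sum = 240.004 ms.
End-to-end = 365 ms.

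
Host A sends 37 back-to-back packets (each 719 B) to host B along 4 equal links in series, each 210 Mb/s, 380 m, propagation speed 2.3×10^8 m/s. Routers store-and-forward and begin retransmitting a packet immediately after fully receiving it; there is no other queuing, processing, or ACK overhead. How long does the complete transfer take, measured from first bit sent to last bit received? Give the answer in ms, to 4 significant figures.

Per-hop transmission t_tx = L/R = 5752/210000000 = 0.0273905 ms.
Per-hop propagation t_prop = 380/2.3e+08 = 0.00165217 ms.
Pipeline fill: first packet needs 4·t_tx to clear all hops; remaining 36 packets each add one t_tx.
Total = (4+37-1)·t_tx + 4·t_prop = 40·0.0273905 + 4·0.00165217 = 1.102 ms.

1.102 ms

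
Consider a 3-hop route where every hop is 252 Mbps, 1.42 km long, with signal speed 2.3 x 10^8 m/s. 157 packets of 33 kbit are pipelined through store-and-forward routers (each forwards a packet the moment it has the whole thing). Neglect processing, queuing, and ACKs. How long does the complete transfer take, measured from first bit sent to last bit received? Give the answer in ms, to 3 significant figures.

Per-hop transmission t_tx = L/R = 33000/252000000 = 0.130952 ms.
Per-hop propagation t_prop = 1420/2.3e+08 = 0.00617391 ms.
Pipeline fill: first packet needs 3·t_tx to clear all hops; remaining 156 packets each add one t_tx.
Total = (3+157-1)·t_tx + 3·t_prop = 159·0.130952 + 3·0.00617391 = 20.8 ms.

20.8 ms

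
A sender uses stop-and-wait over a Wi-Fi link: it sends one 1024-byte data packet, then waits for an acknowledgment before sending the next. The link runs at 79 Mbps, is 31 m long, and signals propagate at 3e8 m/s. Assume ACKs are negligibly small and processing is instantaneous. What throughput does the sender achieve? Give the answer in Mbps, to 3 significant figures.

t_tx = L/R = 8192/79000000 = 0.000103696 s.
t_prop = 31/300000000 = 1.03333e-07 s; RTT = 2.06667e-07 s.
Cycle = t_tx + RTT = 0.000103903 s.
Throughput = L / cycle = 8192 / 0.000103903 = 78.8 Mbps.

78.8 Mbps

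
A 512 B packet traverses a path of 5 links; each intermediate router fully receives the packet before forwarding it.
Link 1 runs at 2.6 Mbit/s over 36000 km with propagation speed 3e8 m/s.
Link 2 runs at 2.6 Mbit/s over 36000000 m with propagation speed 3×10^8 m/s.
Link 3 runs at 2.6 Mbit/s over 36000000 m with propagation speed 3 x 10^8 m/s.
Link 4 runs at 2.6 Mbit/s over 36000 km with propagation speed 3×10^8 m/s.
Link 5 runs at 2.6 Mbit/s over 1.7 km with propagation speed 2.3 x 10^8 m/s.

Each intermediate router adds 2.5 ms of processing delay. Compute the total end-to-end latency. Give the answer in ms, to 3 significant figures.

498 ms

L = 512 × 8 = 4096 bits.
Transmission delay per hop = L/R = 4096/2600000 = 1.57538 ms; 5 hops → 7.87692 ms.
Propagation delays (d/s per hop): 120, 120, 120, 120, 0.0073913 ms; sum = 480.007 ms.
Processing at 4 router(s): 4 × 2.5 ms = 10 ms.
End-to-end = 498 ms.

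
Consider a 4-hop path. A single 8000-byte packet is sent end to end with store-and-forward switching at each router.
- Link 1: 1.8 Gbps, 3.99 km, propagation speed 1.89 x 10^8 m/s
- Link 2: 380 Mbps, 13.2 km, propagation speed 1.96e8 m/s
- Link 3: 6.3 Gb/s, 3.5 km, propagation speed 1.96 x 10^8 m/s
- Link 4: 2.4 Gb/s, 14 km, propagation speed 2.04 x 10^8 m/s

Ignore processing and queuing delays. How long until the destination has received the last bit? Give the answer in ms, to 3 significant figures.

0.416 ms

L = 8000 × 8 = 64000 bits.
Transmission delays (L/R per hop): 0.0355556, 0.168421, 0.0101587, 0.0266667 ms; sum = 0.240802 ms.
Propagation delays (d/s per hop): 0.0211111, 0.0673469, 0.0178571, 0.0686275 ms; sum = 0.174943 ms.
End-to-end = 0.416 ms.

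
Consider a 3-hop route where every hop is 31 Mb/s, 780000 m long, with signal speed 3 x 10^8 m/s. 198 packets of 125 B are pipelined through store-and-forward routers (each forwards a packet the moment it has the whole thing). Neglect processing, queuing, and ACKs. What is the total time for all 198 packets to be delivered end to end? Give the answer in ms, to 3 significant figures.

14.3 ms

Per-hop transmission t_tx = L/R = 1000/31000000 = 0.0322581 ms.
Per-hop propagation t_prop = 780000/300000000 = 2.6 ms.
Pipeline fill: first packet needs 3·t_tx to clear all hops; remaining 197 packets each add one t_tx.
Total = (3+198-1)·t_tx + 3·t_prop = 200·0.0322581 + 3·2.6 = 14.3 ms.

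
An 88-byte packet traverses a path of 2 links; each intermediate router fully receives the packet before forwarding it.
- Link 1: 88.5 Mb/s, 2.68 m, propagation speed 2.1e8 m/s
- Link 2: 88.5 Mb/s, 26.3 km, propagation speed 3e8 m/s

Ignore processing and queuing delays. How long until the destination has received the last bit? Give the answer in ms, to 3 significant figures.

0.104 ms

L = 88 × 8 = 704 bits.
Transmission delay per hop = L/R = 704/88500000 = 0.0079548 ms; 2 hops → 0.0159096 ms.
Propagation delays (d/s per hop): 1.27619e-05, 0.0876667 ms; sum = 0.0876794 ms.
End-to-end = 0.104 ms.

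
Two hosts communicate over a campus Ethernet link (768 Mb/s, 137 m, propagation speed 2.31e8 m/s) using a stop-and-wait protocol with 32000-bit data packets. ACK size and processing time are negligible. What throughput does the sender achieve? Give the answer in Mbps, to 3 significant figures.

t_tx = L/R = 32000/768000000 = 4.16667e-05 s.
t_prop = 137/231000000 = 5.93074e-07 s; RTT = 1.18615e-06 s.
Cycle = t_tx + RTT = 4.28528e-05 s.
Throughput = L / cycle = 32000 / 4.28528e-05 = 747 Mbps.

747 Mbps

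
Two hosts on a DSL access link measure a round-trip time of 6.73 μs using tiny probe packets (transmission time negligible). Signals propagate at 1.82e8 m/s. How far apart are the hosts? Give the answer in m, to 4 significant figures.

One-way propagation = RTT/2 = 3.365 μs.
d = s × t = 182000000 × 3.365e-06 = 612.4 m.

612.4 m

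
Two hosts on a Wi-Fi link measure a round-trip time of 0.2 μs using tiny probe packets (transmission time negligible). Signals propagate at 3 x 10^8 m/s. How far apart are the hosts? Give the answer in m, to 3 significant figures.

30.0 m

One-way propagation = RTT/2 = 0.1 μs.
d = s × t = 300000000 × 1e-07 = 30.0 m.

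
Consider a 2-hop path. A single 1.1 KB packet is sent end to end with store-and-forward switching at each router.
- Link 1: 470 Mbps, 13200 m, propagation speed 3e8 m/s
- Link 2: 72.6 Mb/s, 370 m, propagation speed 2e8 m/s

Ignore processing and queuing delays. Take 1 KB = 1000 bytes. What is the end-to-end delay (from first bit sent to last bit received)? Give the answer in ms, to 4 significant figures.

0.1858 ms

L = 8800 bits.
Transmission delays (L/R per hop): 0.0187234, 0.121212 ms; sum = 0.139936 ms.
Propagation delays (d/s per hop): 0.044, 0.00185 ms; sum = 0.04585 ms.
End-to-end = 0.1858 ms.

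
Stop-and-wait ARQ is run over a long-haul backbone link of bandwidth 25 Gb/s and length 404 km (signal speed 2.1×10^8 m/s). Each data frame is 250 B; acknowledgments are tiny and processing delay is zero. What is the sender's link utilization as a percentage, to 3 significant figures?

0.00208 %

t_tx = L/R = 2000/25000000000 = 8e-08 s.
t_prop = 404000/210000000 = 0.00192381 s; RTT = 0.00384762 s.
Cycle = t_tx + RTT = 0.0038477 s.
Utilization = t_tx / cycle = 8e-08/0.0038477 = 0.00208 %.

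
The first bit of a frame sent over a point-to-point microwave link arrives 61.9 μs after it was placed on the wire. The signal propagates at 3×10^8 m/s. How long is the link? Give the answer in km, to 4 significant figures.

18.57 km

d = s × t_prop = 300000000 × 6.19e-05 = 18.57 km.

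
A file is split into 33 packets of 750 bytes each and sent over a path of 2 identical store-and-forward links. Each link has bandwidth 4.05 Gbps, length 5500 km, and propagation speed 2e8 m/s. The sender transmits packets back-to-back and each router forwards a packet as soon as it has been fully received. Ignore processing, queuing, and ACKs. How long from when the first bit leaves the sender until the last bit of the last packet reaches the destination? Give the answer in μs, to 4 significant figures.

Per-hop transmission t_tx = L/R = 6000/4050000000 = 1.48148 μs.
Per-hop propagation t_prop = 5500000/200000000 = 27500 μs.
Pipeline fill: first packet needs 2·t_tx to clear all hops; remaining 32 packets each add one t_tx.
Total = (2+33-1)·t_tx + 2·t_prop = 34·1.48148 + 2·27500 = 55050 μs.

55050 μs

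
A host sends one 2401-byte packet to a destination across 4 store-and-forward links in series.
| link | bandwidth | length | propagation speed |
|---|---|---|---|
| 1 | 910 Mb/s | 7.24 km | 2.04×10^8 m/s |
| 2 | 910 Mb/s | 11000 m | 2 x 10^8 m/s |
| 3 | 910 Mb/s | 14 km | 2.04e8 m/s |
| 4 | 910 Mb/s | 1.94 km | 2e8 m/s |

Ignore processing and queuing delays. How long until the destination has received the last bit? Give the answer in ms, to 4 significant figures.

0.2532 ms

L = 2401 × 8 = 19208 bits.
Transmission delay per hop = L/R = 19208/910000000 = 0.0211077 ms; 4 hops → 0.0844308 ms.
Propagation delays (d/s per hop): 0.0354902, 0.055, 0.0686275, 0.0097 ms; sum = 0.168818 ms.
End-to-end = 0.2532 ms.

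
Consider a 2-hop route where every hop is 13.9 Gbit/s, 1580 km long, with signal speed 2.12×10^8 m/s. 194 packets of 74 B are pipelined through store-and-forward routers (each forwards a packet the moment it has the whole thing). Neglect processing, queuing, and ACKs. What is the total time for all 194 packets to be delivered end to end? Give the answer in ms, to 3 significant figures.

Per-hop transmission t_tx = L/R = 592/13900000000 = 4.25899e-05 ms.
Per-hop propagation t_prop = 1580000/212000000 = 7.45283 ms.
Pipeline fill: first packet needs 2·t_tx to clear all hops; remaining 193 packets each add one t_tx.
Total = (2+194-1)·t_tx + 2·t_prop = 195·4.25899e-05 + 2·7.45283 = 14.9 ms.

14.9 ms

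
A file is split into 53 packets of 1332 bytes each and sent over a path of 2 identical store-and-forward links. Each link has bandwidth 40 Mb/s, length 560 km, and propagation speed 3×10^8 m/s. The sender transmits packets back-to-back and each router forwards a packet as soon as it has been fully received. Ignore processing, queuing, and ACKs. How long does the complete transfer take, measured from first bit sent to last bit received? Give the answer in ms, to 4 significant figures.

Per-hop transmission t_tx = L/R = 10656/40000000 = 0.2664 ms.
Per-hop propagation t_prop = 560000/300000000 = 1.86667 ms.
Pipeline fill: first packet needs 2·t_tx to clear all hops; remaining 52 packets each add one t_tx.
Total = (2+53-1)·t_tx + 2·t_prop = 54·0.2664 + 2·1.86667 = 18.12 ms.

18.12 ms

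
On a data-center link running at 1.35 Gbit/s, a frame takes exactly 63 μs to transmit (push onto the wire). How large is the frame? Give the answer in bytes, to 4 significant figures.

10630 bytes

L = R × t_tx = 1350000000 b/s × 6.3e-05 s = 85050 bits.
In bytes: 85050 / 8 = 10630 bytes.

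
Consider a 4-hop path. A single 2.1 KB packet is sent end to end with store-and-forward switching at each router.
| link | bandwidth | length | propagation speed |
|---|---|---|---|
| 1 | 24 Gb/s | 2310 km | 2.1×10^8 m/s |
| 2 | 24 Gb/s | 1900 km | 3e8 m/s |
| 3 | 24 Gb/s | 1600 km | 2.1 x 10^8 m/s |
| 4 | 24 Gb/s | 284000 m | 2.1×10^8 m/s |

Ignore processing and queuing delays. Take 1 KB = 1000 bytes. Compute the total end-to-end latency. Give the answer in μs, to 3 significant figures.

L = 16800 bits.
Transmission delay per hop = L/R = 16800/24000000000 = 0.7 μs; 4 hops → 2.8 μs.
Propagation delays (d/s per hop): 11000, 6333.33, 7619.05, 1352.38 μs; sum = 26304.8 μs.
End-to-end = 26300 μs.

26300 μs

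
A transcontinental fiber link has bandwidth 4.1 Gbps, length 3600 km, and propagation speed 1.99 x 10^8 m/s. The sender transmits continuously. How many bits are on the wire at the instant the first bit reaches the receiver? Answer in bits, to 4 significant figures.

Propagation delay = 3600000 / 199000000 = 0.0180905 s.
BDP = R × t_prop = 4.1e+09 × 0.0180905 = 74170900 bits.

74170000 bits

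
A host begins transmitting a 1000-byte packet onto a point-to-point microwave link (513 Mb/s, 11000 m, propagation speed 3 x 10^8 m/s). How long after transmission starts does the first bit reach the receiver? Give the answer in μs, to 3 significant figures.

First bit experiences only propagation delay: d/s = 11000/300000000 = 36.7 μs.

36.7 μs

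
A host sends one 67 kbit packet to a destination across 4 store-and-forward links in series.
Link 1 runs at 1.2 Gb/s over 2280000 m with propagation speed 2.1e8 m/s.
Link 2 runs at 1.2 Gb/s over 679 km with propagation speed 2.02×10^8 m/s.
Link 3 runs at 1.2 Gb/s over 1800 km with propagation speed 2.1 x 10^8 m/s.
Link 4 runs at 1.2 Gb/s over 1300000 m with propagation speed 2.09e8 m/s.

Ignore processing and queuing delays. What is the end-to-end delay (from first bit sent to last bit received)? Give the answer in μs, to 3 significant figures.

29200 μs

L = 67000 bits.
Transmission delay per hop = L/R = 67000/1200000000 = 55.8333 μs; 4 hops → 223.333 μs.
Propagation delays (d/s per hop): 10857.1, 3361.39, 8571.43, 6220.1 μs; sum = 29010.1 μs.
End-to-end = 29200 μs.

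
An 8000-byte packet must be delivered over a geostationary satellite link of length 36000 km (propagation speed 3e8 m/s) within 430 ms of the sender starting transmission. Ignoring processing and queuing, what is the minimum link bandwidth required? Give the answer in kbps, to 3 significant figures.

L = 64000 bits.
Propagation delay = 36000000 / 300000000 = 120 ms.
Transmission budget = 430 − 120 = 310 ms.
R ≥ L / t_tx = 64000 bits / 0.31 s = 206 kbps.

206 kbps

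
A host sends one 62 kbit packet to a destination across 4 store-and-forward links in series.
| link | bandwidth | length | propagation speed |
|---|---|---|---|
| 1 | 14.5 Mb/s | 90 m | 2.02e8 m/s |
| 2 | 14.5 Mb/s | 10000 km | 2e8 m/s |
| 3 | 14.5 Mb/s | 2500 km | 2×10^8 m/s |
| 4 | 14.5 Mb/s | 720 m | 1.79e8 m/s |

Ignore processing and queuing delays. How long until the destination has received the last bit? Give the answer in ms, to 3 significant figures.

L = 62000 bits.
Transmission delay per hop = L/R = 62000/14500000 = 4.27586 ms; 4 hops → 17.1034 ms.
Propagation delays (d/s per hop): 0.000445545, 50, 12.5, 0.00402235 ms; sum = 62.5045 ms.
End-to-end = 79.6 ms.

79.6 ms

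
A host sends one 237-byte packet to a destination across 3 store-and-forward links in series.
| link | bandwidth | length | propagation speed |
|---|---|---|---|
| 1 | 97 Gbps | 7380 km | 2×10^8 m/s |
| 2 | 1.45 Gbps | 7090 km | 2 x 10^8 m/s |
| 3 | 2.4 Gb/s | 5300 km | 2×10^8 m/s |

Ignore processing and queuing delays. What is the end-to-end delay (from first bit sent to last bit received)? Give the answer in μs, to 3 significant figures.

L = 237 × 8 = 1896 bits.
Transmission delays (L/R per hop): 0.0195464, 1.30759, 0.79 μs; sum = 2.11713 μs.
Propagation delays (d/s per hop): 36900, 35450, 26500 μs; sum = 98850 μs.
End-to-end = 98900 μs.

98900 μs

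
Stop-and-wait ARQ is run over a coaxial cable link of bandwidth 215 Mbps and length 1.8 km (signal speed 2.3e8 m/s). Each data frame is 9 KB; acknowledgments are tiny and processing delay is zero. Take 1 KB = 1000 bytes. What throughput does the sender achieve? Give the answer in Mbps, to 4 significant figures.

205.4 Mbps

t_tx = L/R = 72000/215000000 = 0.000334884 s.
t_prop = 1800/2.3e+08 = 7.82609e-06 s; RTT = 1.56522e-05 s.
Cycle = t_tx + RTT = 0.000350536 s.
Throughput = L / cycle = 72000 / 0.000350536 = 205.4 Mbps.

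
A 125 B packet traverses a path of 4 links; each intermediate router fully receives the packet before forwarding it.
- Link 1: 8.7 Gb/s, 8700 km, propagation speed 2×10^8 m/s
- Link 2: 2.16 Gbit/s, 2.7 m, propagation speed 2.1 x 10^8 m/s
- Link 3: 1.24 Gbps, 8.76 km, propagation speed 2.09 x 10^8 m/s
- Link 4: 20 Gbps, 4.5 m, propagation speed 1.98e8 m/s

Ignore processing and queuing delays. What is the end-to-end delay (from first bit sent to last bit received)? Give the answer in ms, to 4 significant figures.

L = 125 × 8 = 1000 bits.
Transmission delays (L/R per hop): 0.000114943, 0.000462963, 0.000806452, 5e-05 ms; sum = 0.00143436 ms.
Propagation delays (d/s per hop): 43.5, 1.28571e-05, 0.0419139, 2.27273e-05 ms; sum = 43.5419 ms.
End-to-end = 43.54 ms.

43.54 ms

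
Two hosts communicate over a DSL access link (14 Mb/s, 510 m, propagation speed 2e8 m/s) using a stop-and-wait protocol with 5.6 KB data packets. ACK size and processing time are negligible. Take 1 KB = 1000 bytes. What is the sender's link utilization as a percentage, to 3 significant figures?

t_tx = L/R = 44800/14000000 = 0.0032 s.
t_prop = 510/200000000 = 2.55e-06 s; RTT = 5.1e-06 s.
Cycle = t_tx + RTT = 0.0032051 s.
Utilization = t_tx / cycle = 0.0032/0.0032051 = 99.8 %.

99.8 %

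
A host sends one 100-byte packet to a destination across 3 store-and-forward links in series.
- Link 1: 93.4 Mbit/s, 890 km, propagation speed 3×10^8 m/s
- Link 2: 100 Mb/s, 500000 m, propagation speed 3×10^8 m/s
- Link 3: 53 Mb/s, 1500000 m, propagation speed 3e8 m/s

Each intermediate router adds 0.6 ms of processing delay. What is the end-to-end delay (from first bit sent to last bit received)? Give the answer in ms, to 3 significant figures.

10.9 ms

L = 100 × 8 = 800 bits.
Transmission delays (L/R per hop): 0.00856531, 0.008, 0.0150943 ms; sum = 0.0316597 ms.
Propagation delays (d/s per hop): 2.96667, 1.66667, 5 ms; sum = 9.63333 ms.
Processing at 2 router(s): 2 × 0.6 ms = 1.2 ms.
End-to-end = 10.9 ms.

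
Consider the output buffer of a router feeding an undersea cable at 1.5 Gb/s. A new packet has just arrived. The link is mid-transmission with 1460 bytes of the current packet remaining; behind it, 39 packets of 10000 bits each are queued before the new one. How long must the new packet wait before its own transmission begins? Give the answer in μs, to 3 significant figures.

268 μs

Each queued packet: L/R = 10000/1500000000 = 6.66667 μs.
39 queued → 260 μs.
Plus remaining 11680 bits of current packet: 7.78667 μs.
Queuing delay = 268 μs.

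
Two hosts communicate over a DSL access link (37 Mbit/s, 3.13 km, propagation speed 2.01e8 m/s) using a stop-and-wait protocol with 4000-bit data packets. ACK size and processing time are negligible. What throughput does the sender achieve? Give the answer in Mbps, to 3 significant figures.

28.7 Mbps

t_tx = L/R = 4000/37000000 = 0.000108108 s.
t_prop = 3130/2.01e+08 = 1.55721e-05 s; RTT = 3.11443e-05 s.
Cycle = t_tx + RTT = 0.000139252 s.
Throughput = L / cycle = 4000 / 0.000139252 = 28.7 Mbps.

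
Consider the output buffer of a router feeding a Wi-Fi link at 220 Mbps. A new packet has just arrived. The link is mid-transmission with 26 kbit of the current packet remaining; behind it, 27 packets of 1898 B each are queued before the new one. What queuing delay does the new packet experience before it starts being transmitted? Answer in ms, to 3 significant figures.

Each queued packet: L/R = 15184/220000000 = 0.0690182 ms.
27 queued → 1.86349 ms.
Plus remaining 26000 bits of current packet: 0.118182 ms.
Queuing delay = 1.98 ms.

1.98 ms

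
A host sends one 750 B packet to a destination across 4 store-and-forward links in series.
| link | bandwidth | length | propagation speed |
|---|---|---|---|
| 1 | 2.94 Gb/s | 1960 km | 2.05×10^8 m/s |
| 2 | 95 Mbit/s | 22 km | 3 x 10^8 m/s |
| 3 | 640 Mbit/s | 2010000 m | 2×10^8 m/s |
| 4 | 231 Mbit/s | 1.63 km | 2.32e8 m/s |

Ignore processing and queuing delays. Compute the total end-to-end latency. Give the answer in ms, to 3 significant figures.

19.8 ms

L = 750 × 8 = 6000 bits.
Transmission delays (L/R per hop): 0.00204082, 0.0631579, 0.009375, 0.025974 ms; sum = 0.100548 ms.
Propagation delays (d/s per hop): 9.56098, 0.0733333, 10.05, 0.00702586 ms; sum = 19.6913 ms.
End-to-end = 19.8 ms.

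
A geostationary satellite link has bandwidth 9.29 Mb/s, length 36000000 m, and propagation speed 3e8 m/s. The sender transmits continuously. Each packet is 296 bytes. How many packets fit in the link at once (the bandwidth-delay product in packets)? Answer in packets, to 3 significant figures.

Propagation delay = 36000000 / 300000000 = 0.12 s.
BDP = R × t_prop = 9290000 × 0.12 = 1114800 bits.
In packets of 2368 bits: 471 packets.

471 packets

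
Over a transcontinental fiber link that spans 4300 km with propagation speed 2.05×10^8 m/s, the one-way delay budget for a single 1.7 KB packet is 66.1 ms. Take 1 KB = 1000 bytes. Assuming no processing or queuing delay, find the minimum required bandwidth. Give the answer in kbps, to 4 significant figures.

301.4 kbps

L = 13600 bits.
Propagation delay = 4300000 / 2.05e+08 = 20.9756 ms.
Transmission budget = 66.1 − 20.9756 = 45.1244 ms.
R ≥ L / t_tx = 13600 bits / 0.0451244 s = 301.4 kbps.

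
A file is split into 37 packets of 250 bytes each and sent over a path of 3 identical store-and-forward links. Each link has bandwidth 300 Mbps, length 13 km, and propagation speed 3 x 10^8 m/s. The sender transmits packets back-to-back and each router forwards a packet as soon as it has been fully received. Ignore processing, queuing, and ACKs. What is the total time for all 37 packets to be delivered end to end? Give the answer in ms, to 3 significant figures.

0.390 ms

Per-hop transmission t_tx = L/R = 2000/300000000 = 0.00666667 ms.
Per-hop propagation t_prop = 13000/300000000 = 0.0433333 ms.
Pipeline fill: first packet needs 3·t_tx to clear all hops; remaining 36 packets each add one t_tx.
Total = (3+37-1)·t_tx + 3·t_prop = 39·0.00666667 + 3·0.0433333 = 0.390 ms.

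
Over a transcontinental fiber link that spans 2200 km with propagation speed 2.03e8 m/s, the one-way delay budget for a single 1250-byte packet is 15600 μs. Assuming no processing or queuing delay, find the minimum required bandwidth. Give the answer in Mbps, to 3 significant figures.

L = 10000 bits.
Propagation delay = 2200000 / 2.03e+08 = 10837.4 μs.
Transmission budget = 15600 − 10837.4 = 4762.56 μs.
R ≥ L / t_tx = 10000 bits / 0.00476256 s = 2.10 Mbps.

2.10 Mbps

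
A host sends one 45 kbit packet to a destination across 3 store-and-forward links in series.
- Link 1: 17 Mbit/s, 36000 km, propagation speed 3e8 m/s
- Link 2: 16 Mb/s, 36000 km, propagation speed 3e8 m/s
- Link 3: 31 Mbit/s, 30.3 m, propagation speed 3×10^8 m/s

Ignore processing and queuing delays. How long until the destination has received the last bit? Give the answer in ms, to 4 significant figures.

L = 45000 bits.
Transmission delays (L/R per hop): 2.64706, 2.8125, 1.45161 ms; sum = 6.91117 ms.
Propagation delays (d/s per hop): 120, 120, 0.000101 ms; sum = 240 ms.
End-to-end = 246.9 ms.

246.9 ms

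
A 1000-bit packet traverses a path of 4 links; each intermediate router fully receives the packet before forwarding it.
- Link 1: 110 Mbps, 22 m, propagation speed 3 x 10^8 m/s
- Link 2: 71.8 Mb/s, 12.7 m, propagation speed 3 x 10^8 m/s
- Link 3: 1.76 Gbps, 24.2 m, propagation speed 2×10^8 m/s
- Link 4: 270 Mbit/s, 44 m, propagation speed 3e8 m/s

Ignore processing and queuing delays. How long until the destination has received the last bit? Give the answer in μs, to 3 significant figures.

Transmission delays (L/R per hop): 9.09091, 13.9276, 0.568182, 3.7037 μs; sum = 27.2904 μs.
Propagation delays (d/s per hop): 0.0733333, 0.0423333, 0.121, 0.146667 μs; sum = 0.383333 μs.
End-to-end = 27.7 μs.

27.7 μs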